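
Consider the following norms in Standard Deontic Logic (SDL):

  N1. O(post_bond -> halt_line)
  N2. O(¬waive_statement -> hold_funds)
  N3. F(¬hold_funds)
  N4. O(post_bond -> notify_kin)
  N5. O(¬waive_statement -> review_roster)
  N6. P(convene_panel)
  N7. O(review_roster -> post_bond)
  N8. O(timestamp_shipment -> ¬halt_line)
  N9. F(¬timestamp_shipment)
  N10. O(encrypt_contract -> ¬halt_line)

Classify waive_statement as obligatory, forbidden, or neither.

Obligatory

F(¬timestamp_shipment) at premise 9 means O(timestamp_shipment).
From O(timestamp_shipment) and premise 8, O(timestamp_shipment -> ¬halt_line), we obtain O(¬halt_line).
Premise 1, O(post_bond -> halt_line), contraposes to O(¬halt_line -> ¬post_bond); with O(¬halt_line) we get O(¬post_bond).
Premise 7 is O(review_roster -> post_bond); contrapositively O(¬post_bond -> ¬review_roster). Since O(¬post_bond) holds, K gives O(¬review_roster).
The contrapositive of premise 5 (O(¬waive_statement -> review_roster)) is O(¬review_roster -> waive_statement), and O(¬review_roster) is already established, so O(waive_statement).
Premises 2, 3, 4, 6, 10 do not contribute to this derivation.
Hence waive_statement is obligatory.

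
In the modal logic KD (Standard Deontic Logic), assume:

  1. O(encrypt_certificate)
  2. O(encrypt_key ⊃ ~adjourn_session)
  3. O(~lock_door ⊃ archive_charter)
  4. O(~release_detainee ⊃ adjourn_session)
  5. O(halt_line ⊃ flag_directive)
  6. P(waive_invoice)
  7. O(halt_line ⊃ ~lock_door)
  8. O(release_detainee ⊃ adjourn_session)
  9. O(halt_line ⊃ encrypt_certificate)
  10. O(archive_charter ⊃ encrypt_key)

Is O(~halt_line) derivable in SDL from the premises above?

By case analysis on ~release_detainee: premise 4 gives O(~release_detainee ⊃ adjourn_session) and premise 8 gives O(release_detainee ⊃ adjourn_session), so O(adjourn_session) either way.
Premise 2 is O(encrypt_key ⊃ ~adjourn_session); contrapositively O(adjourn_session ⊃ ~encrypt_key). Since O(adjourn_session) holds, K gives O(~encrypt_key).
The contrapositive of premise 10 (O(archive_charter ⊃ encrypt_key)) is O(~encrypt_key ⊃ ~archive_charter), and O(~encrypt_key) is already established, so O(~archive_charter).
Premise 3 is O(~lock_door ⊃ archive_charter); contrapositively O(~archive_charter ⊃ lock_door). Since O(~archive_charter) holds, K gives O(lock_door).
Premise 7 is O(halt_line ⊃ ~lock_door); contrapositively O(lock_door ⊃ ~halt_line). Since O(lock_door) holds, K gives O(~halt_line).
Premises 1, 5, 6, 9 do not contribute to this derivation.
So O(~halt_line) follows.

Yes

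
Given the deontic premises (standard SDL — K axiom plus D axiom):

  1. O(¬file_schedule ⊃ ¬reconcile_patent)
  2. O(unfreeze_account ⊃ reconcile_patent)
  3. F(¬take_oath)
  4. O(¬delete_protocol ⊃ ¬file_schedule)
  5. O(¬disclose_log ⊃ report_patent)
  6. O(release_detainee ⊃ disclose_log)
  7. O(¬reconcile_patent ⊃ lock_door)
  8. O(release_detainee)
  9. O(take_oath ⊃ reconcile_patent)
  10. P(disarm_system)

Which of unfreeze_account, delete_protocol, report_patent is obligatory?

delete_protocol

Premise 3 is F(¬take_oath), i.e. O(take_oath).
With premise 9, O(take_oath ⊃ reconcile_patent), the K-axiom yields O(reconcile_patent).
Premise 1 is O(¬file_schedule ⊃ ¬reconcile_patent); contrapositively O(reconcile_patent ⊃ file_schedule). Since O(reconcile_patent) holds, K gives O(file_schedule).
Premise 4, O(¬delete_protocol ⊃ ¬file_schedule), contraposes to O(file_schedule ⊃ delete_protocol); with O(file_schedule) we get O(delete_protocol).
So O(delete_protocol) holds — delete_protocol is obligatory. None of the other listed options is made obligatory by any chain of premises.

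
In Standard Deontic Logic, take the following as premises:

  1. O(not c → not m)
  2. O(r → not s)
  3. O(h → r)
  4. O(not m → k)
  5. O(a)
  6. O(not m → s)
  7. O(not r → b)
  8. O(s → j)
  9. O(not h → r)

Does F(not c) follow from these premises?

By case analysis on not h: premise 9 gives O(not h → r) and premise 3 gives O(h → r), so O(r) either way.
With premise 2, O(r → not s), the K-axiom yields O(not s).
Premise 6 is O(not m → s); contrapositively O(not s → m). Since O(not s) holds, K gives O(m).
The contrapositive of premise 1 (O(not c → not m)) is O(m → c), and O(m) is already established, so O(c).
Premises 4, 5, 7, 8 do not contribute to this derivation.
So O(c) holds, i.e. F(not c). The claim follows.

Yes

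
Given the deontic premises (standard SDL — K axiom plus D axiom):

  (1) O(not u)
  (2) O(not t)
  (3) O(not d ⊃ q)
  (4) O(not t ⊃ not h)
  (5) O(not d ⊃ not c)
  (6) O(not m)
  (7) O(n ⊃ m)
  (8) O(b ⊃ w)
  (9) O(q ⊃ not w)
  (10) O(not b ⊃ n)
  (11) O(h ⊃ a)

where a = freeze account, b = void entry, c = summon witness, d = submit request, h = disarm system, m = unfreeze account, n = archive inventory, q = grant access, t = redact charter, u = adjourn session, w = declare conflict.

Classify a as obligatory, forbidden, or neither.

Premise 11 is O(h ⊃ a), but O(h) is not derivable from the premises, so it does not yield O(a).
No premise or chain of K-axiom applications forces O(a), and none forces O(not a). So a is neither obligatory nor forbidden under these norms.

Neither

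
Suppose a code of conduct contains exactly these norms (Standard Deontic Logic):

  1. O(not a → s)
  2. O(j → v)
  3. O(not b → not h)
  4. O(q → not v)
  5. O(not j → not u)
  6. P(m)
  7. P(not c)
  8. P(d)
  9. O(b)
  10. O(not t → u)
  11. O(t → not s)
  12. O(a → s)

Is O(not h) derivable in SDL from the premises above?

Premise 3 is O(not b → not h), but O(not b) is not derivable from the premises, so it does not yield O(not h).
No other premise forces O(not h). An ideal world satisfying every premise can still have not h false, so O(not h) is not derivable.

No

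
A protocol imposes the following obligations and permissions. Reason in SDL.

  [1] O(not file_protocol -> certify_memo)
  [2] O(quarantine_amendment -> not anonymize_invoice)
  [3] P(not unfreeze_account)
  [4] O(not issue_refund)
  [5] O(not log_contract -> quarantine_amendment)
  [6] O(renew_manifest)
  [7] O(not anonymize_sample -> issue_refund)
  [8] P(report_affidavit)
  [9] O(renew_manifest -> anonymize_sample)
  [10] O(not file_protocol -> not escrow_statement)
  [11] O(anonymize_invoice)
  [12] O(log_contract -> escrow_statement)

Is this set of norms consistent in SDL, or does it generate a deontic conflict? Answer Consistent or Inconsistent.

Premise 7 is O(not anonymize_sample -> issue_refund), but O(not anonymize_sample) is not derivable from the premises, so it does not yield O(issue_refund).
So O(issue_refund) is not derivable, and the apparent clash with O(not issue_refund) does not arise.
A world satisfying every obligation exists (e.g. anonymize_invoice=true, anonymize_sample=true, certify_memo=false, escrow_statement=true, file_protocol=true, issue_refund=false, log_contract=true, quarantine_amendment=false, renew_manifest=true, report_affidavit=false, unfreeze_account=false); no atom is both obligatory and forbidden, so the set is consistent.

Consistent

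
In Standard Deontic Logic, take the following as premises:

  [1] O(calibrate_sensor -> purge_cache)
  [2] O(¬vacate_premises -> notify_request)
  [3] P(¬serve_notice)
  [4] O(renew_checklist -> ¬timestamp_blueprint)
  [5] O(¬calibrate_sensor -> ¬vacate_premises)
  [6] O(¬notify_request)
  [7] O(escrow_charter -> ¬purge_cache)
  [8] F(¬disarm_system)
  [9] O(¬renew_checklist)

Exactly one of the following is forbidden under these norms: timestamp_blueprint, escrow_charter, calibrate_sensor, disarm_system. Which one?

escrow_charter

Premise 6 gives O(¬notify_request).
The contrapositive of premise 2 (O(¬vacate_premises -> notify_request)) is O(¬notify_request -> vacate_premises), and O(¬notify_request) is already established, so O(vacate_premises).
Premise 5, O(¬calibrate_sensor -> ¬vacate_premises), contraposes to O(vacate_premises -> calibrate_sensor); with O(vacate_premises) we get O(calibrate_sensor).
With premise 1, O(calibrate_sensor -> purge_cache), the K-axiom yields O(purge_cache).
The contrapositive of premise 7 (O(escrow_charter -> ¬purge_cache)) is O(purge_cache -> ¬escrow_charter), and O(purge_cache) is already established, so O(¬escrow_charter).
So O(¬escrow_charter) holds, i.e. escrow_charter is forbidden. None of the other listed options is forbidden under the premises.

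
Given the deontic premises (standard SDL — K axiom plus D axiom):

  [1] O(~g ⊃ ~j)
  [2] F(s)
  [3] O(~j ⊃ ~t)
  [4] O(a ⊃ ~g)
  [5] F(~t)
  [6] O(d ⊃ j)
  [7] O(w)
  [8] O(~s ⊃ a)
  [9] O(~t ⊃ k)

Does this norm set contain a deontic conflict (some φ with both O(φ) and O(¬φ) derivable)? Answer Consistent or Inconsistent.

Premise 5, F(~t), is equivalent to O(t).
Premise 3, O(~j ⊃ ~t), contraposes to O(t ⊃ j); with O(t) we get O(j).
The contrapositive of premise 1 (O(~g ⊃ ~j)) is O(j ⊃ g), and O(j) is already established, so O(g).
Premise 4 is O(a ⊃ ~g); contrapositively O(g ⊃ ~a). Since O(g) holds, K gives O(~a).
Premise 8 is O(~s ⊃ a); contrapositively O(~a ⊃ s). Since O(~a) holds, K gives O(s).
But premise 2, F(s), means O(~s).
We now have both O(s) and O(~s) — s is simultaneously obligatory and forbidden, violating the D-axiom.

Inconsistent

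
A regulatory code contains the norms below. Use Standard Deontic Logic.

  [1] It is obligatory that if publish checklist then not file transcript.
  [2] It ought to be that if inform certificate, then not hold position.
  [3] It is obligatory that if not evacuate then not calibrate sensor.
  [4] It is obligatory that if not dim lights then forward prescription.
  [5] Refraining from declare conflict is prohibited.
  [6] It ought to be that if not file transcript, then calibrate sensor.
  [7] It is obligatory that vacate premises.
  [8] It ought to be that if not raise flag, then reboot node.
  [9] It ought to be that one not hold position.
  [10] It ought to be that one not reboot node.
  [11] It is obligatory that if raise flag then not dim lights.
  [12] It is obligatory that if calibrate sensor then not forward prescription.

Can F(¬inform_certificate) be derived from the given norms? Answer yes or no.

Premise 2 is O(inform_certificate → ¬hold_position); even if O(¬hold_position) held, inferring O(inform_certificate) would be affirming the consequent — invalid.
No other premise forces O(inform_certificate). An ideal world satisfying every premise can still have ¬inform_certificate true, so F(¬inform_certificate) is not derivable.

No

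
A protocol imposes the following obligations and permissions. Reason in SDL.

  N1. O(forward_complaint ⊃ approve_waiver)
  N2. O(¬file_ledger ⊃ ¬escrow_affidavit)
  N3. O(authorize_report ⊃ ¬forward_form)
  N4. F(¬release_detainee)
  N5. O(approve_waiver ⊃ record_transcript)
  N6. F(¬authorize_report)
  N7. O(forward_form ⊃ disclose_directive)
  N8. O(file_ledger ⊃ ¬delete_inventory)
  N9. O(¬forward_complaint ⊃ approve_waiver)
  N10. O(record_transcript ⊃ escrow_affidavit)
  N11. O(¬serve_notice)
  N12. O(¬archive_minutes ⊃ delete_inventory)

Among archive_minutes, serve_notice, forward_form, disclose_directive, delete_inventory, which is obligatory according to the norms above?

archive_minutes

Premises 9 and 1 cover both cases: O(¬forward_complaint ⊃ approve_waiver) and O(forward_complaint ⊃ approve_waiver). Since ¬forward_complaint ∨ forward_complaint is a tautology, O(approve_waiver) follows.
With premise 5, O(approve_waiver ⊃ record_transcript), the K-axiom yields O(record_transcript).
With premise 10, O(record_transcript ⊃ escrow_affidavit), the K-axiom yields O(escrow_affidavit).
Premise 2 is O(¬file_ledger ⊃ ¬escrow_affidavit); contrapositively O(escrow_affidavit ⊃ file_ledger). Since O(escrow_affidavit) holds, K gives O(file_ledger).
From O(file_ledger) and premise 8, O(file_ledger ⊃ ¬delete_inventory), we obtain O(¬delete_inventory).
Premise 12 is O(¬archive_minutes ⊃ delete_inventory); contrapositively O(¬delete_inventory ⊃ archive_minutes). Since O(¬delete_inventory) holds, K gives O(archive_minutes).
So O(archive_minutes) holds — archive_minutes is obligatory. None of the other listed options is made obligatory by any chain of premises.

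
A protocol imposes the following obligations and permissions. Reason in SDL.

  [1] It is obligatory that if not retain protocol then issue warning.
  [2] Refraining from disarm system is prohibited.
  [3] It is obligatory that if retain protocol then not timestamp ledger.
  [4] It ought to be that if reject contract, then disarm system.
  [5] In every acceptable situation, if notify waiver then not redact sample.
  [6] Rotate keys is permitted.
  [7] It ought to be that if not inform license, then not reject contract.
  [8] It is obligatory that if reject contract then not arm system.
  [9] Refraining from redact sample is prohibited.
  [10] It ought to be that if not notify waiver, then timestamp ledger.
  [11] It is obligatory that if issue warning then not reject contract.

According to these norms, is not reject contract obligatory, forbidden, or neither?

Obligatory

Premise 9 is F(¬redact_sample), i.e. O(redact_sample).
The contrapositive of premise 5 (O(notify_waiver → ¬redact_sample)) is O(redact_sample → ¬notify_waiver), and O(redact_sample) is already established, so O(¬notify_waiver).
Premise 10 is O(¬notify_waiver → timestamp_ledger); since O(¬notify_waiver), deontic closure gives O(timestamp_ledger).
The contrapositive of premise 3 (O(retain_protocol → ¬timestamp_ledger)) is O(timestamp_ledger → ¬retain_protocol), and O(timestamp_ledger) is already established, so O(¬retain_protocol).
Applying K to premise 1 (O(¬retain_protocol → issue_warning)) and O(¬retain_protocol) yields O(issue_warning).
From O(issue_warning) and premise 11, O(issue_warning → ¬reject_contract), we obtain O(¬reject_contract).
Premises 2, 4, 6, 7, 8 do not contribute to this derivation.
Hence ¬reject_contract is obligatory.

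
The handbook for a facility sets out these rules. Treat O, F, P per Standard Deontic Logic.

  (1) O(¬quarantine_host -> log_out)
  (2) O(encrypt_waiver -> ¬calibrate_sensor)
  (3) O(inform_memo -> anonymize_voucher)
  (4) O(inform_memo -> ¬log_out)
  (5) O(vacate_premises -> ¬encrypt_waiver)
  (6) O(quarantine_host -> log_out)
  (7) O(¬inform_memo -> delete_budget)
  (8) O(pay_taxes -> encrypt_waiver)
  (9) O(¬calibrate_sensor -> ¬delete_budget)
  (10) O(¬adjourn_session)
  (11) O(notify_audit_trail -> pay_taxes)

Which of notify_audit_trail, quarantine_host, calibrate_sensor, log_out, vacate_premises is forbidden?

notify_audit_trail

Premises 6 and 1 are O(quarantine_host -> log_out) and O(¬quarantine_host -> log_out); every ideal world satisfies quarantine_host or ¬quarantine_host, so in either case log_out holds — hence O(log_out).
Premise 4, O(inform_memo -> ¬log_out), contraposes to O(log_out -> ¬inform_memo); with O(log_out) we get O(¬inform_memo).
Applying K to premise 7 (O(¬inform_memo -> delete_budget)) and O(¬inform_memo) yields O(delete_budget).
Premise 9 is O(¬calibrate_sensor -> ¬delete_budget); contrapositively O(delete_budget -> calibrate_sensor). Since O(delete_budget) holds, K gives O(calibrate_sensor).
The contrapositive of premise 2 (O(encrypt_waiver -> ¬calibrate_sensor)) is O(calibrate_sensor -> ¬encrypt_waiver), and O(calibrate_sensor) is already established, so O(¬encrypt_waiver).
The contrapositive of premise 8 (O(pay_taxes -> encrypt_waiver)) is O(¬encrypt_waiver -> ¬pay_taxes), and O(¬encrypt_waiver) is already established, so O(¬pay_taxes).
Premise 11, O(notify_audit_trail -> pay_taxes), contraposes to O(¬pay_taxes -> ¬notify_audit_trail); with O(¬pay_taxes) we get O(¬notify_audit_trail).
So O(¬notify_audit_trail) holds, i.e. notify_audit_trail is forbidden. None of the other listed options is forbidden under the premises.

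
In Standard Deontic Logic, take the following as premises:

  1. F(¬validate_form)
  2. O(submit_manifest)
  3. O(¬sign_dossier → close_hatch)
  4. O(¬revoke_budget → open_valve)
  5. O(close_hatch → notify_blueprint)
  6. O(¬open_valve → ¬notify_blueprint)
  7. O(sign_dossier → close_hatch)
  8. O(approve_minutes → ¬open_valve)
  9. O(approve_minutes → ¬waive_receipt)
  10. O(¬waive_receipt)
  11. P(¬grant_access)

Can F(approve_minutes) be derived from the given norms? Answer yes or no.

Premises 3 and 7 are O(¬sign_dossier → close_hatch) and O(sign_dossier → close_hatch); every ideal world satisfies ¬sign_dossier or sign_dossier, so in either case close_hatch holds — hence O(close_hatch).
With premise 5, O(close_hatch → notify_blueprint), the K-axiom yields O(notify_blueprint).
The contrapositive of premise 6 (O(¬open_valve → ¬notify_blueprint)) is O(notify_blueprint → open_valve), and O(notify_blueprint) is already established, so O(open_valve).
The contrapositive of premise 8 (O(approve_minutes → ¬open_valve)) is O(open_valve → ¬approve_minutes), and O(open_valve) is already established, so O(¬approve_minutes).
Premises 1, 2, 4, 9, 10, 11 do not contribute to this derivation.
So O(¬approve_minutes) holds, i.e. F(approve_minutes). The claim follows.

Yes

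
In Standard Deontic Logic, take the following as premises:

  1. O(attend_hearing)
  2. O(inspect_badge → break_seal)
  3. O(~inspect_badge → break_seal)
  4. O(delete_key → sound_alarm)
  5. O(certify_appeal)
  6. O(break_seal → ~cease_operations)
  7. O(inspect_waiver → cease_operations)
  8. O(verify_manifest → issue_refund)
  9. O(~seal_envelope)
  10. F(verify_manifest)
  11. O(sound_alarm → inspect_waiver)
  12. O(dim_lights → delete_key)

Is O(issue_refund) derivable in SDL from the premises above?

Premise 8 is O(verify_manifest → issue_refund), but O(verify_manifest) is not derivable from the premises, so it does not yield O(issue_refund).
No other premise forces O(issue_refund). An ideal world satisfying every premise can still have issue_refund false, so O(issue_refund) is not derivable.

No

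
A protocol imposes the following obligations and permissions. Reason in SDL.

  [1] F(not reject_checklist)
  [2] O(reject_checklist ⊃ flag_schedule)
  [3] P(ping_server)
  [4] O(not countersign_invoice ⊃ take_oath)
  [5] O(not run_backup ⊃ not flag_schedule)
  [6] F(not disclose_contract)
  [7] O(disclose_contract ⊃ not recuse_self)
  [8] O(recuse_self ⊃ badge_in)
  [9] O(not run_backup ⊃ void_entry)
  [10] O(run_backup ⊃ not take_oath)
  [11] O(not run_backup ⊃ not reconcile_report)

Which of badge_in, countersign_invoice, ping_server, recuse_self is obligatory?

Premise 1 is F(not reject_checklist), i.e. O(reject_checklist).
From O(reject_checklist) and premise 2, O(reject_checklist ⊃ flag_schedule), we obtain O(flag_schedule).
Premise 5 is O(not run_backup ⊃ not flag_schedule); contrapositively O(flag_schedule ⊃ run_backup). Since O(flag_schedule) holds, K gives O(run_backup).
With premise 10, O(run_backup ⊃ not take_oath), the K-axiom yields O(not take_oath).
The contrapositive of premise 4 (O(not countersign_invoice ⊃ take_oath)) is O(not take_oath ⊃ countersign_invoice), and O(not take_oath) is already established, so O(countersign_invoice).
So O(countersign_invoice) holds — countersign_invoice is obligatory. None of the other listed options is made obligatory by any chain of premises.

countersign_invoice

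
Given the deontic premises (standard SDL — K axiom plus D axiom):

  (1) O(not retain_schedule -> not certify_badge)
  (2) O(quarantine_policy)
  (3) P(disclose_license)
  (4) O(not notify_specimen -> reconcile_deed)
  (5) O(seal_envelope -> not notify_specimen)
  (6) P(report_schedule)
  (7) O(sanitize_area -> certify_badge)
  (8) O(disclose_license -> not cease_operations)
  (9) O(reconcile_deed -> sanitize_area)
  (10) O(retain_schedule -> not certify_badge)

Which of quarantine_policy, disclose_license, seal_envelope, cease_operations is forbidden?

Premises 1 and 10 cover both cases: O(not retain_schedule -> not certify_badge) and O(retain_schedule -> not certify_badge). Since not retain_schedule ∨ retain_schedule is a tautology, O(not certify_badge) follows.
Premise 7 is O(sanitize_area -> certify_badge); contrapositively O(not certify_badge -> not sanitize_area). Since O(not certify_badge) holds, K gives O(not sanitize_area).
Premise 9, O(reconcile_deed -> sanitize_area), contraposes to O(not sanitize_area -> not reconcile_deed); with O(not sanitize_area) we get O(not reconcile_deed).
Premise 4 is O(not notify_specimen -> reconcile_deed); contrapositively O(not reconcile_deed -> notify_specimen). Since O(not reconcile_deed) holds, K gives O(notify_specimen).
Premise 5 is O(seal_envelope -> not notify_specimen); contrapositively O(notify_specimen -> not seal_envelope). Since O(notify_specimen) holds, K gives O(not seal_envelope).
So O(not seal_envelope) holds, i.e. seal_envelope is forbidden. None of the other listed options is forbidden under the premises.

seal_envelope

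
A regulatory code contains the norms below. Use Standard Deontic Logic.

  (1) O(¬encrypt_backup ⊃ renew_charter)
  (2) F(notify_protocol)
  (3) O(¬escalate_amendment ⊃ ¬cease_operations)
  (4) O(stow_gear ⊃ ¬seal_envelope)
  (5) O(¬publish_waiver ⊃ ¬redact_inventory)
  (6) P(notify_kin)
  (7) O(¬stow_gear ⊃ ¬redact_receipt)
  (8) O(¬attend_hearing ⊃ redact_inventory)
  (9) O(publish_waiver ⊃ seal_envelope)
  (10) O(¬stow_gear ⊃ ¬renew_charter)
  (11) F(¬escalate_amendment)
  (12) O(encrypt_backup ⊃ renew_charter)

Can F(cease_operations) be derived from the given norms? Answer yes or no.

Premise 3 is O(¬escalate_amendment ⊃ ¬cease_operations), but O(¬escalate_amendment) is not derivable from the premises, so it does not yield O(¬cease_operations).
No other premise forces O(¬cease_operations). An ideal world satisfying every premise can still have cease_operations true, so F(cease_operations) is not derivable.

No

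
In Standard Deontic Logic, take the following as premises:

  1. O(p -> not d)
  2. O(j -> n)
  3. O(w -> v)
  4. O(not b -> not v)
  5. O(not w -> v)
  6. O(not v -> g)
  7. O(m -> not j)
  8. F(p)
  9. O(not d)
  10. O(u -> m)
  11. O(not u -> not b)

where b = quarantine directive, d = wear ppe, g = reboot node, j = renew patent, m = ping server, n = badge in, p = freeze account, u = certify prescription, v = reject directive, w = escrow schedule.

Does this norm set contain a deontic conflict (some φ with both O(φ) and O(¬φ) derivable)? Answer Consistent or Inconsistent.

Premise 1 is O(p -> not d); even if O(not d) held, inferring O(p) would be affirming the consequent — invalid.
So O(p) is not derivable, and the apparent clash with O(not p) does not arise.
A world satisfying every obligation exists (e.g. b=true, d=false, g=false, j=false, m=true, n=false, p=false, u=true, v=true, w=false); no atom is both obligatory and forbidden, so the set is consistent.

Consistent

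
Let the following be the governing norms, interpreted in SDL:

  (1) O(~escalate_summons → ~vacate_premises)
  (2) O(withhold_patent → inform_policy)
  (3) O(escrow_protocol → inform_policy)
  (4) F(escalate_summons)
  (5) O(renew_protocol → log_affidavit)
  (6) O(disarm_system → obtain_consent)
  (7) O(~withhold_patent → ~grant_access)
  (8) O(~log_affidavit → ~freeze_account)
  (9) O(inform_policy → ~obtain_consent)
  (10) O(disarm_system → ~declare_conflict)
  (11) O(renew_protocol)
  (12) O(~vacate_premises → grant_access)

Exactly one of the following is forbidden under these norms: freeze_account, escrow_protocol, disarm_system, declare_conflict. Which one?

F(escalate_summons) at premise 4 means O(~escalate_summons).
Applying K to premise 1 (O(~escalate_summons → ~vacate_premises)) and O(~escalate_summons) yields O(~vacate_premises).
Applying K to premise 12 (O(~vacate_premises → grant_access)) and O(~vacate_premises) yields O(grant_access).
Premise 7 is O(~withhold_patent → ~grant_access); contrapositively O(grant_access → withhold_patent). Since O(grant_access) holds, K gives O(withhold_patent).
From O(withhold_patent) and premise 2, O(withhold_patent → inform_policy), we obtain O(inform_policy).
Applying K to premise 9 (O(inform_policy → ~obtain_consent)) and O(inform_policy) yields O(~obtain_consent).
Premise 6 is O(disarm_system → obtain_consent); contrapositively O(~obtain_consent → ~disarm_system). Since O(~obtain_consent) holds, K gives O(~disarm_system).
So O(~disarm_system) holds, i.e. disarm_system is forbidden. None of the other listed options is forbidden under the premises.

disarm_system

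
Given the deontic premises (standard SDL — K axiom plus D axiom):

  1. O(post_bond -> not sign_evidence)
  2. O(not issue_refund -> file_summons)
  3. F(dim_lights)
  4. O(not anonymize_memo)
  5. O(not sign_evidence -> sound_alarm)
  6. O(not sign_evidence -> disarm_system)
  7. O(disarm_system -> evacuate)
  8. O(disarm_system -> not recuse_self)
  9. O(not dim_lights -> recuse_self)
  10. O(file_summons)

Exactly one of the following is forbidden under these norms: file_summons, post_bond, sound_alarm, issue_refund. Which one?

Premise 3, F(dim_lights), is equivalent to O(not dim_lights).
Applying K to premise 9 (O(not dim_lights -> recuse_self)) and O(not dim_lights) yields O(recuse_self).
The contrapositive of premise 8 (O(disarm_system -> not recuse_self)) is O(recuse_self -> not disarm_system), and O(recuse_self) is already established, so O(not disarm_system).
Premise 6 is O(not sign_evidence -> disarm_system); contrapositively O(not disarm_system -> sign_evidence). Since O(not disarm_system) holds, K gives O(sign_evidence).
The contrapositive of premise 1 (O(post_bond -> not sign_evidence)) is O(sign_evidence -> not post_bond), and O(sign_evidence) is already established, so O(not post_bond).
So O(not post_bond) holds, i.e. post_bond is forbidden. None of the other listed options is forbidden under the premises.

post_bond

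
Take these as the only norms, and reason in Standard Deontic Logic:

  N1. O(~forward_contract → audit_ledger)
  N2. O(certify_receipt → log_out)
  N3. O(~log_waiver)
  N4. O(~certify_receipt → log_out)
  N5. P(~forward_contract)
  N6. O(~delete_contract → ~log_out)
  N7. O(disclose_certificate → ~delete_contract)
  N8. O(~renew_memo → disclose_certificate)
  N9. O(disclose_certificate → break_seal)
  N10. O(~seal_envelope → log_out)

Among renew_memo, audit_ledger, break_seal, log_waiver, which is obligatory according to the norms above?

renew_memo

Premises 4 and 2 are O(~certify_receipt → log_out) and O(certify_receipt → log_out); every ideal world satisfies ~certify_receipt or certify_receipt, so in either case log_out holds — hence O(log_out).
Premise 6 is O(~delete_contract → ~log_out); contrapositively O(log_out → delete_contract). Since O(log_out) holds, K gives O(delete_contract).
Premise 7 is O(disclose_certificate → ~delete_contract); contrapositively O(delete_contract → ~disclose_certificate). Since O(delete_contract) holds, K gives O(~disclose_certificate).
The contrapositive of premise 8 (O(~renew_memo → disclose_certificate)) is O(~disclose_certificate → renew_memo), and O(~disclose_certificate) is already established, so O(renew_memo).
So O(renew_memo) holds — renew_memo is obligatory. None of the other listed options is made obligatory by any chain of premises.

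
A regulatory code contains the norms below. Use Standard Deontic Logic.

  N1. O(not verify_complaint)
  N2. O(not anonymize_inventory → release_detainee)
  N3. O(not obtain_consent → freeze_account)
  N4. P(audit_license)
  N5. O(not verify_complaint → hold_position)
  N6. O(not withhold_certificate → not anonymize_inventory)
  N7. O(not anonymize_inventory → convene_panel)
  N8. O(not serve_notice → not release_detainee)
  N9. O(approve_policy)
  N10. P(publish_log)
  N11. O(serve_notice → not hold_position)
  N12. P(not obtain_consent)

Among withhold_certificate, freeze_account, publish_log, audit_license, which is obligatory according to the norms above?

Premise 1 gives O(not verify_complaint).
From O(not verify_complaint) and premise 5, O(not verify_complaint → hold_position), we obtain O(hold_position).
The contrapositive of premise 11 (O(serve_notice → not hold_position)) is O(hold_position → not serve_notice), and O(hold_position) is already established, so O(not serve_notice).
Premise 8 is O(not serve_notice → not release_detainee); since O(not serve_notice), deontic closure gives O(not release_detainee).
Premise 2, O(not anonymize_inventory → release_detainee), contraposes to O(not release_detainee → anonymize_inventory); with O(not release_detainee) we get O(anonymize_inventory).
Premise 6 is O(not withhold_certificate → not anonymize_inventory); contrapositively O(anonymize_inventory → withhold_certificate). Since O(anonymize_inventory) holds, K gives O(withhold_certificate).
So O(withhold_certificate) holds — withhold_certificate is obligatory. None of the other listed options is made obligatory by any chain of premises.

withhold_certificate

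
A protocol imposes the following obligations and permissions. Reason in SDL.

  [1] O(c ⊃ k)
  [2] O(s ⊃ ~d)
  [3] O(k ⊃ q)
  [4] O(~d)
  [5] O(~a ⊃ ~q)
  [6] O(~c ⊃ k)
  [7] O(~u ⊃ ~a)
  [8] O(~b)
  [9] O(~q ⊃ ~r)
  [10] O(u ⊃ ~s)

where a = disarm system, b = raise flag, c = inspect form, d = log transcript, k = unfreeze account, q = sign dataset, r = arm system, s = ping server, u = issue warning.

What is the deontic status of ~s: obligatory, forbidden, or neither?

By case analysis on ~c: premise 6 gives O(~c ⊃ k) and premise 1 gives O(c ⊃ k), so O(k) either way.
With premise 3, O(k ⊃ q), the K-axiom yields O(q).
Premise 5, O(~a ⊃ ~q), contraposes to O(q ⊃ a); with O(q) we get O(a).
Premise 7 is O(~u ⊃ ~a); contrapositively O(a ⊃ u). Since O(a) holds, K gives O(u).
Premise 10 is O(u ⊃ ~s); since O(u), deontic closure gives O(~s).
Premises 2, 4, 8, 9 do not contribute to this derivation.
Hence ~s is obligatory.

Obligatory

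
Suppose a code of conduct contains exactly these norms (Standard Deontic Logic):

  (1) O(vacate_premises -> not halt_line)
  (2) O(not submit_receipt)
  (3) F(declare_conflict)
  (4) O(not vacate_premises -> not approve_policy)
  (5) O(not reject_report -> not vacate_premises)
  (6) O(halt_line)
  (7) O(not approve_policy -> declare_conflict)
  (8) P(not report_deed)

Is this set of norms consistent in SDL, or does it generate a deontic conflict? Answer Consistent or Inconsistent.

Premise 6 gives O(halt_line).
The contrapositive of premise 1 (O(vacate_premises -> not halt_line)) is O(halt_line -> not vacate_premises), and O(halt_line) is already established, so O(not vacate_premises).
From O(not vacate_premises) and premise 4, O(not vacate_premises -> not approve_policy), we obtain O(not approve_policy).
From O(not approve_policy) and premise 7, O(not approve_policy -> declare_conflict), we obtain O(declare_conflict).
Yet premise 3 is F(declare_conflict), i.e. O(not declare_conflict).
We now have both O(declare_conflict) and O(not declare_conflict) — declare_conflict is simultaneously obligatory and forbidden, violating the D-axiom.

Inconsistent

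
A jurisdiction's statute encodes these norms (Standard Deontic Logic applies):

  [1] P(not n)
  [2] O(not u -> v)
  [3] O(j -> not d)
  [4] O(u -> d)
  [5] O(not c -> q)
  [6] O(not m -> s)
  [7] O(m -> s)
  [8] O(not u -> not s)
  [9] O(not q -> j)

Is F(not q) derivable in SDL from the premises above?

Yes

Premises 6 and 7 cover both cases: O(not m -> s) and O(m -> s). Since not m ∨ m is a tautology, O(s) follows.
Premise 8, O(not u -> not s), contraposes to O(s -> u); with O(s) we get O(u).
With premise 4, O(u -> d), the K-axiom yields O(d).
The contrapositive of premise 3 (O(j -> not d)) is O(d -> not j), and O(d) is already established, so O(not j).
The contrapositive of premise 9 (O(not q -> j)) is O(not j -> q), and O(not j) is already established, so O(q).
Premises 1, 2, 5 do not contribute to this derivation.
So O(q) holds, i.e. F(not q). The claim follows.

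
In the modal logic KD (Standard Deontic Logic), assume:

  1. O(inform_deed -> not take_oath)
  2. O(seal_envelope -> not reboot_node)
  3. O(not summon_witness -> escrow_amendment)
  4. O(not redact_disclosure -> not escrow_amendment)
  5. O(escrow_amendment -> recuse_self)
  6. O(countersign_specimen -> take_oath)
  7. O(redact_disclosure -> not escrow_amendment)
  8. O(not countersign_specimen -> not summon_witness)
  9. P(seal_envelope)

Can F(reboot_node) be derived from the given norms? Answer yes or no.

Premise 2 is O(seal_envelope -> not reboot_node), but O(seal_envelope) is not derivable from the premises (the permission P(seal_envelope) asserts only not O(not seal_envelope), not O(seal_envelope)), so it does not yield O(not reboot_node).
No other premise forces O(not reboot_node). An ideal world satisfying every premise can still have reboot_node true, so F(reboot_node) is not derivable.

No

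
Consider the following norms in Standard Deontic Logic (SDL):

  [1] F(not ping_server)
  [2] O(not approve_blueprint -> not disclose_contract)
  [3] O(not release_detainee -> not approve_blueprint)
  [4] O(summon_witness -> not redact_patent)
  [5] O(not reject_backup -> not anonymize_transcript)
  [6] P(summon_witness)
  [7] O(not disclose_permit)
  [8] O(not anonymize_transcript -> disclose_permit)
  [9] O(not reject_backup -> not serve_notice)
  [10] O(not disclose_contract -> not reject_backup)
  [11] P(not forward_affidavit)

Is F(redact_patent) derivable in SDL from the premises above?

Premise 4 is O(summon_witness -> not redact_patent), but O(summon_witness) is not derivable from the premises (the permission P(summon_witness) asserts only not O(not summon_witness), not O(summon_witness)), so it does not yield O(not redact_patent).
No other premise forces O(not redact_patent). An ideal world satisfying every premise can still have redact_patent true, so F(redact_patent) is not derivable.

No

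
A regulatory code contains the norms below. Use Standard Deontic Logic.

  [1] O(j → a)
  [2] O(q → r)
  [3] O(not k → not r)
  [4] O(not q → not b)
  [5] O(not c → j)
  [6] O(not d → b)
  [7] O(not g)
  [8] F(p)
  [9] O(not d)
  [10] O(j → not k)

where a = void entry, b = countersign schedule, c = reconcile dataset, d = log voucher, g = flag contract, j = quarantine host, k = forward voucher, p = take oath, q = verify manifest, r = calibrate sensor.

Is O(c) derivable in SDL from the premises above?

Yes

Premise 9 gives O(not d).
From O(not d) and premise 6, O(not d → b), we obtain O(b).
Premise 4, O(not q → not b), contraposes to O(b → q); with O(b) we get O(q).
From O(q) and premise 2, O(q → r), we obtain O(r).
Premise 3 is O(not k → not r); contrapositively O(r → k). Since O(r) holds, K gives O(k).
The contrapositive of premise 10 (O(j → not k)) is O(k → not j), and O(k) is already established, so O(not j).
Premise 5, O(not c → j), contraposes to O(not j → c); with O(not j) we get O(c).
Premises 1, 7, 8 do not contribute to this derivation.
So O(c) follows.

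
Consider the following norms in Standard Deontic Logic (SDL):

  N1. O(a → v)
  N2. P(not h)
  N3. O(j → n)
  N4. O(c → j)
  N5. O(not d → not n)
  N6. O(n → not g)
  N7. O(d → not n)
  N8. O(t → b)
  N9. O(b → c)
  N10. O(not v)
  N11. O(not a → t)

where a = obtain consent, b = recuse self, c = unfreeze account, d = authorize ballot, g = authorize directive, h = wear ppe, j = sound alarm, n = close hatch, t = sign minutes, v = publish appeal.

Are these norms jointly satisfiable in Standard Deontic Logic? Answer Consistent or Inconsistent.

Premises 7 and 5 cover both cases: O(d → not n) and O(not d → not n). Since d ∨ not d is a tautology, O(not n) follows.
Premise 3 is O(j → n); contrapositively O(not n → not j). Since O(not n) holds, K gives O(not j).
The contrapositive of premise 4 (O(c → j)) is O(not j → not c), and O(not j) is already established, so O(not c).
Premise 9 is O(b → c); contrapositively O(not c → not b). Since O(not c) holds, K gives O(not b).
Premise 8 is O(t → b); contrapositively O(not b → not t). Since O(not b) holds, K gives O(not t).
Premise 11, O(not a → t), contraposes to O(not t → a); with O(not t) we get O(a).
Premise 1 is O(a → v); since O(a), deontic closure gives O(v).
Yet premise 10 states O(not v).
We now have both O(v) and O(not v) — v is simultaneously obligatory and forbidden, violating the D-axiom.

Inconsistent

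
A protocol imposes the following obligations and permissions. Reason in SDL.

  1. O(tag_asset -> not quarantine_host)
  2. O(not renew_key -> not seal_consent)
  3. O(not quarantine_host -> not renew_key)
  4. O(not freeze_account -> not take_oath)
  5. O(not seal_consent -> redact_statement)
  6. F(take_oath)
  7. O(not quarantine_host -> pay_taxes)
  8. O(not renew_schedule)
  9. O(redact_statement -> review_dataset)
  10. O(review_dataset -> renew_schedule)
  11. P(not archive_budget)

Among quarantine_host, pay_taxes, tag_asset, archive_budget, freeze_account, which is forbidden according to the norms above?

tag_asset

From premise 8 we have O(not renew_schedule).
Premise 10, O(review_dataset -> renew_schedule), contraposes to O(not renew_schedule -> not review_dataset); with O(not renew_schedule) we get O(not review_dataset).
Premise 9, O(redact_statement -> review_dataset), contraposes to O(not review_dataset -> not redact_statement); with O(not review_dataset) we get O(not redact_statement).
The contrapositive of premise 5 (O(not seal_consent -> redact_statement)) is O(not redact_statement -> seal_consent), and O(not redact_statement) is already established, so O(seal_consent).
Premise 2 is O(not renew_key -> not seal_consent); contrapositively O(seal_consent -> renew_key). Since O(seal_consent) holds, K gives O(renew_key).
Premise 3, O(not quarantine_host -> not renew_key), contraposes to O(renew_key -> quarantine_host); with O(renew_key) we get O(quarantine_host).
Premise 1, O(tag_asset -> not quarantine_host), contraposes to O(quarantine_host -> not tag_asset); with O(quarantine_host) we get O(not tag_asset).
So O(not tag_asset) holds, i.e. tag_asset is forbidden. None of the other listed options is forbidden under the premises.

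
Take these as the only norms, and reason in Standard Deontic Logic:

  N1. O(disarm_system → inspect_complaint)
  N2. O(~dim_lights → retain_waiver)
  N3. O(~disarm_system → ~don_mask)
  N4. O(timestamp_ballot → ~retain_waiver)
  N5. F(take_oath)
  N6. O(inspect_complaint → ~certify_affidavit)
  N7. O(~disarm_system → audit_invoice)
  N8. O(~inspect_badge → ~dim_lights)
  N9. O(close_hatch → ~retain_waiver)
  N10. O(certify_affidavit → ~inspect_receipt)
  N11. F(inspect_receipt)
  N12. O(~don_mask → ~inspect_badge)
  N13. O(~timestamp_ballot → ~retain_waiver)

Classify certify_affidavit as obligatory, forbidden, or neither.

By case analysis on timestamp_ballot: premise 4 gives O(timestamp_ballot → ~retain_waiver) and premise 13 gives O(~timestamp_ballot → ~retain_waiver), so O(~retain_waiver) either way.
Premise 2, O(~dim_lights → retain_waiver), contraposes to O(~retain_waiver → dim_lights); with O(~retain_waiver) we get O(dim_lights).
The contrapositive of premise 8 (O(~inspect_badge → ~dim_lights)) is O(dim_lights → inspect_badge), and O(dim_lights) is already established, so O(inspect_badge).
The contrapositive of premise 12 (O(~don_mask → ~inspect_badge)) is O(inspect_badge → don_mask), and O(inspect_badge) is already established, so O(don_mask).
Premise 3, O(~disarm_system → ~don_mask), contraposes to O(don_mask → disarm_system); with O(don_mask) we get O(disarm_system).
Applying K to premise 1 (O(disarm_system → inspect_complaint)) and O(disarm_system) yields O(inspect_complaint).
Applying K to premise 6 (O(inspect_complaint → ~certify_affidavit)) and O(inspect_complaint) yields O(~certify_affidavit).
Premises 5, 7, 9, 10, 11 do not contribute to this derivation.
Thus O(~certify_affidavit), which is F(certify_affidavit): certify_affidavit is forbidden.

Forbidden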